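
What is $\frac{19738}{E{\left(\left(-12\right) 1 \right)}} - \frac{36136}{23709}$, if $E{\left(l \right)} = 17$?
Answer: $\frac{467353930}{403053} \approx 1159.5$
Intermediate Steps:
$\frac{19738}{E{\left(\left(-12\right) 1 \right)}} - \frac{36136}{23709} = \frac{19738}{17} - \frac{36136}{23709} = \frac{467353930}{403053}$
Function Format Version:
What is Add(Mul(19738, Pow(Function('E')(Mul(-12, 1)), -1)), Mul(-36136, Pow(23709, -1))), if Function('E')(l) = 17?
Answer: Rational(467353930, 403053) ≈ 1159.5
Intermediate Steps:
Add(Mul(19738, Pow(Function('E')(Mul(-12, 1)), -1)), Mul(-36136, Pow(23709, -1))) = Add(Mul(19738, Pow(17, -1)), Mul(-36136, Pow(23709, -1))) = Add(Mul(19738, Rational(1, 17)), Mul(-36136, Rational(1, 23709))) = Add(Rational(19738, 17), Rational(-36136, 23709)) = Rational(467353930, 403053)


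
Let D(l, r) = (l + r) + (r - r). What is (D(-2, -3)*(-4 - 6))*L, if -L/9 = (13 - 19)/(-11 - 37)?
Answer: -225/4 ≈ -56.250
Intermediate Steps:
D(l, r) = l + r (D(l, r) = (l + r) + 0 = l + r)
L = -9/8 (L = -9*(13 - 19)/(-11 - 37) = -(-54)/(-48) = -(-54)*(-1)/48 = -9*⅛ = -9/8 ≈ -1.1250)
(D(-2, -3)*(-4 - 6))*L = ((-2 - 3)*(-4 - 6))*(-9/8) = -5*(-10)*(-9/8) = 50*(-9/8) = -225/4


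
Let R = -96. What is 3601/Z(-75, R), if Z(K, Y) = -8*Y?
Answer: 3601/768 ≈ 4.6888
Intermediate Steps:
3601/Z(-75, R) = 3601/((-8*(-96))) = 3601/768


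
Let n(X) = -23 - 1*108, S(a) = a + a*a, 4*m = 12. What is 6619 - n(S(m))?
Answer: 6750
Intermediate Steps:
m = 3 (m = (1/4)*12 = 3)
S(a) = a + a**2
n(X) = -131 (n(X) = -23 - 108 = -131)
6619 - n(S(m)) = 6619 - 1*(-131) = 6619 + 131 = 6750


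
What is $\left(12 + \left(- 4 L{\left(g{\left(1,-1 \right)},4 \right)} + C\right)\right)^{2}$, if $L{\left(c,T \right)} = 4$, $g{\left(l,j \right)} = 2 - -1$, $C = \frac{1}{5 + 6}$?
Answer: $\frac{1849}{121} \approx 15.281$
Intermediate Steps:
$C = \frac{1}{11} \approx 0.090909$
$g{\left(l,j \right)} = 3$ ($g{\left(l,j \right)} = 2 + 1 = 3$)
$\left(12 + \left(- 4 L{\left(g{\left(1,-1 \right)},4 \right)} + C\right)\right)^{2} = \left(12 + \left(\left(-4\right) 4 + \frac{1}{11}\right)\right)^{2} = \left(12 + \left(-16 + \frac{1}{11}\right)\right)^{2} = \left(12 - \frac{175}{11}\right)^{2} = \left(- \frac{43}{11}\right)^{2} = \frac{1849}{121}$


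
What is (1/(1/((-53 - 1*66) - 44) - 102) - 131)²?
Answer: 4744990890000/276457129 ≈ 17164.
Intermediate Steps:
(1/(1/((-53 - 1*66) - 44) - 102) - 131)² = (1/(1/((-53 - 66) - 44) - 102) - 131)² = (1/(1/(-119 - 44) - 102) - 131)² = (1/(1/(-163) - 102) - 131)² = (1/(-1/163 - 102) - 131)² = (1/(-16627/163) - 131)² = (-163/16627 - 131)² = (-2178300/16627)² = 4744990890000/276457129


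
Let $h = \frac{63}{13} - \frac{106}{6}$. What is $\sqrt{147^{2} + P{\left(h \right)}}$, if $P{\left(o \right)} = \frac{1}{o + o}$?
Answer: $\frac{\sqrt{216089610}}{100} \approx 147.0$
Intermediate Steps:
$h = - \frac{500}{39}$ ($h = 63 \cdot \frac{1}{13} - \frac{53}{3} = \frac{63}{13} - \frac{53}{3} = - \frac{500}{39} \approx -12.821$)
$P{\left(o \right)} = \frac{1}{2 o}$
$\sqrt{147^{2} + P{\left(h \right)}} = \sqrt{147^{2} + \frac{1}{2 \left(- \frac{500}{39}\right)}} = \sqrt{21609 + \frac{1}{2} \left(- \frac{39}{500}\right)} = \sqrt{21609 - \frac{39}{1000}} = \sqrt{\frac{21608961}{1000}} = \frac{\sqrt{216089610}}{100}$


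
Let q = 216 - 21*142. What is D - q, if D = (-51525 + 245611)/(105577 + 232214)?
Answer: 934523992/337791 ≈ 2766.6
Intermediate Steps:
D = 194086/337791 ≈ 0.57457
q = -2766 (q = 216 - 2982 = -2766)
D - q = 194086/337791 - 1*(-2766) = 194086/337791 + 2766 = 934523992/337791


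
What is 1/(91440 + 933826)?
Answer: 1/1025266 ≈ 9.7536e-7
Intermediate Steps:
1/(91440 + 933826) = 1/1025266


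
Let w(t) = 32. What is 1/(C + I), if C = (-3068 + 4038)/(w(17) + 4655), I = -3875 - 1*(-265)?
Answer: -4687/16919100 ≈ -0.00027702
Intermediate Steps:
I = -3610 (I = -3875 + 265 = -3610)
C = 970/4687 (C = (-3068 + 4038)/(32 + 4655) = 970/4687 ≈ 0.20696)
1/(C + I) = 1/(970/4687 - 3610) = 1/(-16919100/4687) = -4687/16919100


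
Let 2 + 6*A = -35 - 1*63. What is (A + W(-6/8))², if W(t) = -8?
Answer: 5476/9 ≈ 608.44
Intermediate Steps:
A = -50/3 (A = -⅓ + (-35 - 1*63)/6 = -⅓ + (-35 - 63)/6 = -⅓ + (⅙)*(-98) = -⅓ - 49/3 = -50/3 ≈ -16.667)
(A + W(-6/8))² = (-50/3 - 8)² = (-74/3)² = 5476/9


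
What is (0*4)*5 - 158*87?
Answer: -13746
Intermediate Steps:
(0*4)*5 - 158*87 = 0*5 - 13746 = 0 - 13746 = -13746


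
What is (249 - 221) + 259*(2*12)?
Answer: 6244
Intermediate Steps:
(249 - 221) + 259*(2*12) = 28 + 259*24 = 28 + 6216 = 6244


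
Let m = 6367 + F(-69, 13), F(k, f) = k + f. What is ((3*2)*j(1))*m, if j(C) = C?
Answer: 37866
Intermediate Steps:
F(k, f) = f + k
m = 6311 (m = 6367 + (13 - 69) = 6367 - 56 = 6311)
((3*2)*j(1))*m = ((3*2)*1)*6311 = (6*1)*6311 = 6*6311 = 37866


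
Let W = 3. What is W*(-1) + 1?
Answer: -2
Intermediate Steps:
W*(-1) + 1 = 3*(-1) + 1 = -3 + 1 = -2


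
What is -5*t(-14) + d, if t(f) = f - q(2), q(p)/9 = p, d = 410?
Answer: 570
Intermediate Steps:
q(p) = 9*p
t(f) = -18 + f (t(f) = f - 9*2 = f - 1*18 = f - 18 = -18 + f)
-5*t(-14) + d = -5*(-18 - 14) + 410 = -5*(-32) + 410 = 160 + 410 = 570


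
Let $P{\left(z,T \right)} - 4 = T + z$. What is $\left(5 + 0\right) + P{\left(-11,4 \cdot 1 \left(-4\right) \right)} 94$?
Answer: $-2157$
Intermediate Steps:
$P{\left(z,T \right)} = 4 + T + z$ ($P{\left(z,T \right)} = 4 + \left(T + z\right) = 4 + T + z$)
$\left(5 + 0\right) + P{\left(-11,4 \cdot 1 \left(-4\right) \right)} 94 = \left(5 + 0\right) + \left(4 + 4 \cdot 1 \left(-4\right) - 11\right) 94 = 5 + \left(4 + 4 \left(-4\right) - 11\right) 94 = 5 + \left(4 - 16 - 11\right) 94 = 5 - 2162 = -2157$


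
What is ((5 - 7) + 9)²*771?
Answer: 37779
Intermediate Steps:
((5 - 7) + 9)²*771 = (-2 + 9)²*771 = 7²*771 = 49*771 = 37779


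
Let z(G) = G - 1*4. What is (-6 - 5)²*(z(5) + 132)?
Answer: 16093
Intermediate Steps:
z(G) = -4 + G (z(G) = G - 4 = -4 + G)
(-6 - 5)²*(z(5) + 132) = (-6 - 5)²*((-4 + 5) + 132) = (-11)²*(1 + 132) = 121*133 = 16093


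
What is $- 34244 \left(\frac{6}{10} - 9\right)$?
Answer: $\frac{1438248}{5} \approx 2.8765 \cdot 10^{5}$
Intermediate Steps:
$- 34244 \left(\frac{6}{10} - 9\right) = - 34244 \left(6 \cdot \frac{1}{10} - 9\right) = - 34244 \left(\frac{3}{5} - 9\right) = \left(-34244\right) \left(- \frac{42}{5}\right) = \frac{1438248}{5}$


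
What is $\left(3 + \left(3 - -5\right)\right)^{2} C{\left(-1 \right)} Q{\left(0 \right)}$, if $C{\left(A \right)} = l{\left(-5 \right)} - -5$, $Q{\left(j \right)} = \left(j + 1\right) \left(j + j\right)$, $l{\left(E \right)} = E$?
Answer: $0$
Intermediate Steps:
$Q{\left(j \right)} = 2 j \left(1 + j\right)$ ($Q{\left(j \right)} = \left(1 + j\right) 2 j = 2 j \left(1 + j\right)$)
$C{\left(A \right)} = 0$ ($C{\left(A \right)} = -5 - -5 = -5 + 5 = 0$)
$\left(3 + \left(3 - -5\right)\right)^{2} C{\left(-1 \right)} Q{\left(0 \right)} = \left(3 + \left(3 - -5\right)\right)^{2} \cdot 0 \cdot 2 \cdot 0 \left(1 + 0\right) = \left(3 + \left(3 + 5\right)\right)^{2} \cdot 0 \cdot 2 \cdot 0 \cdot 1 = \left(3 + 8\right)^{2} \cdot 0 \cdot 0 = 11^{2} \cdot 0 \cdot 0 = 121 \cdot 0 \cdot 0 = 0 \cdot 0 = 0$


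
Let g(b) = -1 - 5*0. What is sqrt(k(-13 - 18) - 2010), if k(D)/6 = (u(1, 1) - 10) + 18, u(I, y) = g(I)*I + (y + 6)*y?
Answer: 3*I*sqrt(214) ≈ 43.886*I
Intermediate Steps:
g(b) = -1 (g(b) = -1 + 0 = -1)
u(I, y) = -I + y*(6 + y) (u(I, y) = -I + (y + 6)*y = -I + (6 + y)*y = -I + y*(6 + y))
k(D) = 84 (k(D) = 6*(((1**2 - 1*1 + 6*1) - 10) + 18) = 6*(((1 - 1 + 6) - 10) + 18) = 6*((6 - 10) + 18) = 6*(-4 + 18) = 6*14 = 84)
sqrt(k(-13 - 18) - 2010) = sqrt(84 - 2010) = sqrt(-1926) = 3*I*sqrt(214)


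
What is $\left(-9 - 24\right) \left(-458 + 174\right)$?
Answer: $9372$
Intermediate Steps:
$\left(-9 - 24\right) \left(-458 + 174\right) = \left(-9 - 24\right) \left(-284\right) = \left(-33\right) \left(-284\right) = 9372$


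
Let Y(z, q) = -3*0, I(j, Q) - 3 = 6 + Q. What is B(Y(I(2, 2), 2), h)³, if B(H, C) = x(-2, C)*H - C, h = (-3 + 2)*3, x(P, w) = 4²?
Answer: 27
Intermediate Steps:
I(j, Q) = 9 + Q (I(j, Q) = 3 + (6 + Q) = 9 + Q)
x(P, w) = 16
Y(z, q) = 0
h = -3 (h = -1*3 = -3)
B(H, C) = -C + 16*H (B(H, C) = 16*H - C = -C + 16*H)
B(Y(I(2, 2), 2), h)³ = (-1*(-3) + 16*0)³ = (3 + 0)³ = 3³ = 27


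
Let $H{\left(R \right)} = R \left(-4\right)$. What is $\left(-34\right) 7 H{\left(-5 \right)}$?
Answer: $-4760$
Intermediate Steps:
$H{\left(R \right)} = - 4 R$
$\left(-34\right) 7 H{\left(-5 \right)} = \left(-34\right) 7 \left(\left(-4\right) \left(-5\right)\right) = \left(-238\right) 20 = -4760$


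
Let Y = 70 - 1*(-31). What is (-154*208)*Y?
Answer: -3235232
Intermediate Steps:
Y = 101 (Y = 70 + 31 = 101)
(-154*208)*Y = -154*208*101 = -32032*101 = -3235232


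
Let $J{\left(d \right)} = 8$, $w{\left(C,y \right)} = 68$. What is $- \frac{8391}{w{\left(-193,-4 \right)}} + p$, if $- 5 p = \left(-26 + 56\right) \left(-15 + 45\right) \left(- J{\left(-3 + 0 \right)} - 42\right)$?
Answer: $\frac{603609}{68} \approx 8876.6$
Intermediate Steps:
$p = 9000$ ($p = - \frac{\left(-26 + 56\right) \left(-15 + 45\right) \left(\left(-1\right) 8 - 42\right)}{5} = - \frac{30 \cdot 30 \left(-8 - 42\right)}{5} = - \frac{900 \left(-50\right)}{5} = \left(- \frac{1}{5}\right) \left(-45000\right) = 9000$)
$- \frac{8391}{w{\left(-193,-4 \right)}} + p = - \frac{8391}{68} + 9000 = \frac{603609}{68}$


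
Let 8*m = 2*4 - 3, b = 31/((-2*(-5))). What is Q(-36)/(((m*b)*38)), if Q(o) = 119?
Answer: 952/589 ≈ 1.6163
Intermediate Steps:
b = 31/10 ≈ 3.1000
m = 5/8 (m = (2*4 - 3)/8 = (8 - 3)/8 = (⅛)*5 = 5/8 ≈ 0.62500)
Q(-36)/(((m*b)*38)) = 119/((((5/8)*(31/10))*38)) = 119/(((31/16)*38)) = 119/(589/8) = 119*(8/589) = 952/589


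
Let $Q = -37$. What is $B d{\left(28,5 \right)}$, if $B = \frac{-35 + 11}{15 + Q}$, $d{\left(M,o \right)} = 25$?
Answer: $\frac{300}{11} \approx 27.273$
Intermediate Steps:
$B = \frac{12}{11}$ ($B = \frac{-35 + 11}{15 - 37} = - \frac{24}{-22} = \left(-24\right) \left(- \frac{1}{22}\right) = \frac{12}{11} \approx 1.0909$)
$B d{\left(28,5 \right)} = \frac{12}{11} \cdot 25 = \frac{300}{11}$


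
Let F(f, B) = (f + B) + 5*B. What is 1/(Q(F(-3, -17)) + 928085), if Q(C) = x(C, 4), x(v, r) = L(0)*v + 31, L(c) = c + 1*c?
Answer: 1/928116 ≈ 1.0775e-6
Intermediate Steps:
L(c) = 2*c (L(c) = c + c = 2*c)
x(v, r) = 31 (x(v, r) = (2*0)*v + 31 = 0*v + 31 = 0 + 31 = 31)
F(f, B) = f + 6*B (F(f, B) = (B + f) + 5*B = f + 6*B)
Q(C) = 31
1/(Q(F(-3, -17)) + 928085) = 1/(31 + 928085) = 1/928116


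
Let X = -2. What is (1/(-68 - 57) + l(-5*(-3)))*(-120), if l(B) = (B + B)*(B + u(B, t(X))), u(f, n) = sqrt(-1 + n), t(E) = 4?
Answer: -1349976/25 - 3600*sqrt(3) ≈ -60234.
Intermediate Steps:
l(B) = 2*B*(B + sqrt(3)) (l(B) = (B + B)*(B + sqrt(-1 + 4)) = (2*B)*(B + sqrt(3)) = 2*B*(B + sqrt(3)))
(1/(-68 - 57) + l(-5*(-3)))*(-120) = (1/(-68 - 57) + 2*(-5*(-3))*(-5*(-3) + sqrt(3)))*(-120) = (1/(-125) + 2*15*(15 + sqrt(3)))*(-120) = (-1/125 + (450 + 30*sqrt(3)))*(-120) = (56249/125 + 30*sqrt(3))*(-120) = -1349976/25 - 3600*sqrt(3)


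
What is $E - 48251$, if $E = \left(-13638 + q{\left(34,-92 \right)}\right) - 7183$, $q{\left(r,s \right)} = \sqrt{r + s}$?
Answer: $-69072 + i \sqrt{58} \approx -69072.0 + 7.6158 i$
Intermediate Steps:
$E = -20821 + i \sqrt{58}$ ($E = \left(-13638 + \sqrt{34 - 92}\right) - 7183 = \left(-13638 + \sqrt{-58}\right) - 7183 = \left(-13638 + i \sqrt{58}\right) - 7183 = -20821 + i \sqrt{58} \approx -20821.0 + 7.6158 i$)
$E - 48251 = \left(-20821 + i \sqrt{58}\right) - 48251 = -69072 + i \sqrt{58}$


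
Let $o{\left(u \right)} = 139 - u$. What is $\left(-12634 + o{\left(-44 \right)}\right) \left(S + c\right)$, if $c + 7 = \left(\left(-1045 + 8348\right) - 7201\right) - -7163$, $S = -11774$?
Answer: $56228716$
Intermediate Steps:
$c = 7258$ ($c = -7 + \left(\left(\left(-1045 + 8348\right) - 7201\right) - -7163\right) = -7 + \left(\left(7303 - 7201\right) + 7163\right) = -7 + \left(102 + 7163\right) = -7 + 7265 = 7258$)
$\left(-12634 + o{\left(-44 \right)}\right) \left(S + c\right) = \left(-12634 + \left(139 - -44\right)\right) \left(-11774 + 7258\right) = \left(-12634 + \left(139 + 44\right)\right) \left(-4516\right) = \left(-12634 + 183\right) \left(-4516\right) = \left(-12451\right) \left(-4516\right) = 56228716$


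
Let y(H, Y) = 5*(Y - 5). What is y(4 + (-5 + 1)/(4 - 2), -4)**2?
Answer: 2025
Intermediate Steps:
y(H, Y) = -25 + 5*Y (y(H, Y) = 5*(-5 + Y) = -25 + 5*Y)
y(4 + (-5 + 1)/(4 - 2), -4)**2 = (-25 + 5*(-4))**2 = (-25 - 20)**2 = (-45)**2 = 2025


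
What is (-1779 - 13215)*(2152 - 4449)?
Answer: 34441218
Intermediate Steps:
(-1779 - 13215)*(2152 - 4449) = -14994*(-2297) = 34441218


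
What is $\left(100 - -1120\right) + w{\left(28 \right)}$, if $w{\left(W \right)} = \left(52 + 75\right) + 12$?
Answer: $1359$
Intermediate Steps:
$w{\left(W \right)} = 139$ ($w{\left(W \right)} = 127 + 12 = 139$)
$\left(100 - -1120\right) + w{\left(28 \right)} = \left(100 - -1120\right) + 139 = \left(100 + 1120\right) + 139 = 1220 + 139 = 1359$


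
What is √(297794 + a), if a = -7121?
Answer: 3*√32297 ≈ 539.14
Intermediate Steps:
√(297794 + a) = √(297794 - 7121) = √290673 = 3*√32297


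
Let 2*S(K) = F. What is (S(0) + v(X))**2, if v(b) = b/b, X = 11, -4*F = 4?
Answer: 1/4 ≈ 0.25000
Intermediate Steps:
F = -1 (F = -1/4*4 = -1)
v(b) = 1
S(K) = -1/2 (S(K) = (1/2)*(-1) = -1/2)
(S(0) + v(X))**2 = (-1/2 + 1)**2 = (1/2)**2 = 1/4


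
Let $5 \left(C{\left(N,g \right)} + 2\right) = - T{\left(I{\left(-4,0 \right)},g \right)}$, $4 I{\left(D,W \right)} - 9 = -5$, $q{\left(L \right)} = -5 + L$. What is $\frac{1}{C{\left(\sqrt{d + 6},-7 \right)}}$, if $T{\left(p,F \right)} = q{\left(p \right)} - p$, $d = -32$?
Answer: $-1$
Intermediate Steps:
$I{\left(D,W \right)} = 1$ ($I{\left(D,W \right)} = \frac{9}{4} + \frac{1}{4} \left(-5\right) = \frac{9}{4} - \frac{5}{4} = 1$)
$T{\left(p,F \right)} = -5$ ($T{\left(p,F \right)} = \left(-5 + p\right) - p = -5$)
$C{\left(N,g \right)} = -1$ ($C{\left(N,g \right)} = -2 + \frac{\left(-1\right) \left(-5\right)}{5} = -2 + \frac{1}{5} \cdot 5 = -2 + 1 = -1$)
$\frac{1}{C{\left(\sqrt{d + 6},-7 \right)}} = \frac{1}{-1} = -1$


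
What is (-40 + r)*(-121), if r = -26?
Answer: 7986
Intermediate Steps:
(-40 + r)*(-121) = (-40 - 26)*(-121) = -66*(-121) = 7986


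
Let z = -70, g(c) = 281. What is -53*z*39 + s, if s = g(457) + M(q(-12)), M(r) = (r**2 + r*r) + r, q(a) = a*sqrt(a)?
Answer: 141515 - 24*I*sqrt(3) ≈ 1.4152e+5 - 41.569*I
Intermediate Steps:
q(a) = a**(3/2)
M(r) = r + 2*r**2 (M(r) = (r**2 + r**2) + r = 2*r**2 + r = r + 2*r**2)
s = 281 - 24*I*sqrt(3)*(1 - 48*I*sqrt(3)) (s = 281 + (-12)**(3/2)*(1 + 2*(-12)**(3/2)) = 281 + (-24*I*sqrt(3))*(1 + 2*(-24*I*sqrt(3))) = 281 + (-24*I*sqrt(3))*(1 - 48*I*sqrt(3)) = 281 - 24*I*sqrt(3)*(1 - 48*I*sqrt(3)) ≈ -3175.0 - 41.569*I)
-53*z*39 + s = -53*(-70)*39 + (-3175 - 24*I*sqrt(3)) = 3710*39 + (-3175 - 24*I*sqrt(3)) = 144690 + (-3175 - 24*I*sqrt(3)) = 141515 - 24*I*sqrt(3)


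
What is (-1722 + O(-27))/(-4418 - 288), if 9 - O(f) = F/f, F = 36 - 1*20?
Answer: 46235/127062 ≈ 0.36388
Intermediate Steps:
F = 16 (F = 36 - 20 = 16)
O(f) = 9 - 16/f
(-1722 + O(-27))/(-4418 - 288) = (-1722 + (9 - 16/(-27)))/(-4418 - 288) = (-1722 + (9 - 16*(-1/27)))/(-4706) = (-1722 + (9 + 16/27))*(-1/4706) = (-1722 + 259/27)*(-1/4706) = -46235/27*(-1/4706) = 46235/127062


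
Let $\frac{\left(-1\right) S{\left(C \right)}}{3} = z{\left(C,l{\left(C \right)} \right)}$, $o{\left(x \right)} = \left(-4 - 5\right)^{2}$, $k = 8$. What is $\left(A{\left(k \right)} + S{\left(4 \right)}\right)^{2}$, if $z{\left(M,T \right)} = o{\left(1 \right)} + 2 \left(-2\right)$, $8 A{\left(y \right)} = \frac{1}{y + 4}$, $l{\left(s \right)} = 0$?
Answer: $\frac{491730625}{9216} \approx 53356.0$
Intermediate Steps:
$A{\left(y \right)} = \frac{1}{8 \left(4 + y\right)}$ ($A{\left(y \right)} = \frac{1}{8 \left(y + 4\right)} = \frac{1}{8 \left(4 + y\right)}$)
$o{\left(x \right)} = 81$ ($o{\left(x \right)} = \left(-9\right)^{2} = 81$)
$z{\left(M,T \right)} = 77$ ($z{\left(M,T \right)} = 81 + 2 \left(-2\right) = 81 - 4 = 77$)
$S{\left(C \right)} = -231$ ($S{\left(C \right)} = \left(-3\right) 77 = -231$)
$\left(A{\left(k \right)} + S{\left(4 \right)}\right)^{2} = \left(\frac{1}{8 \left(4 + 8\right)} - 231\right)^{2} = \left(\frac{1}{8 \cdot 12} - 231\right)^{2} = \left(\frac{1}{8} \cdot \frac{1}{12} - 231\right)^{2} = \left(\frac{1}{96} - 231\right)^{2} = \left(- \frac{22175}{96}\right)^{2} = \frac{491730625}{9216}$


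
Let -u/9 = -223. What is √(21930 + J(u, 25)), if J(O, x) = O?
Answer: √23937 ≈ 154.72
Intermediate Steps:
u = 2007 (u = -9*(-223) = 2007)
√(21930 + J(u, 25)) = √(21930 + 2007) = √23937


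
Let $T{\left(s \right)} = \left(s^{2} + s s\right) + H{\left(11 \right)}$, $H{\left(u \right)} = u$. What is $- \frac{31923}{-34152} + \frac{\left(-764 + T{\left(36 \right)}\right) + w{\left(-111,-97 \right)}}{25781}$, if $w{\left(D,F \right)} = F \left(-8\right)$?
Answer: $\frac{304104781}{293490904} \approx 1.0362$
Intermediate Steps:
$w{\left(D,F \right)} = - 8 F$
$T{\left(s \right)} = 11 + 2 s^{2}$ ($T{\left(s \right)} = \left(s^{2} + s s\right) + 11 = \left(s^{2} + s^{2}\right) + 11 = 2 s^{2} + 11 = 11 + 2 s^{2}$)
$- \frac{31923}{-34152} + \frac{\left(-764 + T{\left(36 \right)}\right) + w{\left(-111,-97 \right)}}{25781} = - \frac{31923}{-34152} + \frac{\left(-764 + \left(11 + 2 \cdot 36^{2}\right)\right) - -776}{25781} = \left(-31923\right) \left(- \frac{1}{34152}\right) + \left(\left(-764 + \left(11 + 2 \cdot 1296\right)\right) + 776\right) \frac{1}{25781} = \frac{10641}{11384} + \left(\left(-764 + \left(11 + 2592\right)\right) + 776\right) \frac{1}{25781} = \frac{10641}{11384} + \left(\left(-764 + 2603\right) + 776\right) \frac{1}{25781} = \frac{10641}{11384} + \left(1839 + 776\right) \frac{1}{25781} = \frac{10641}{11384} + 2615 \cdot \frac{1}{25781} = \frac{10641}{11384} + \frac{2615}{25781} = \frac{304104781}{293490904}$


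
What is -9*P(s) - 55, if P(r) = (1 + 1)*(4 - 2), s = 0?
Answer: -91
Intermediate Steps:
P(r) = 4 (P(r) = 2*2 = 4)
-9*P(s) - 55 = -9*4 - 55 = -36 - 55 = -91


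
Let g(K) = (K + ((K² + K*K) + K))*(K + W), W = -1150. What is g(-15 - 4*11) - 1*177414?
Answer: -8451810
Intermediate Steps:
g(K) = (-1150 + K)*(2*K + 2*K²) (g(K) = (K + ((K² + K*K) + K))*(K - 1150) = (K + ((K² + K²) + K))*(-1150 + K) = (K + (2*K² + K))*(-1150 + K) = (K + (K + 2*K²))*(-1150 + K) = (2*K + 2*K²)*(-1150 + K) = (-1150 + K)*(2*K + 2*K²))
g(-15 - 4*11) - 1*177414 = 2*(-15 - 4*11)*(-1150 + (-15 - 4*11)² - 1149*(-15 - 4*11)) - 1*177414 = 2*(-15 - 44)*(-1150 + (-15 - 44)² - 1149*(-15 - 44)) - 177414 = 2*(-59)*(-1150 + (-59)² - 1149*(-59)) - 177414 = 2*(-59)*(-1150 + 3481 + 67791) - 177414 = 2*(-59)*70122 - 177414 = -8274396 - 177414 = -8451810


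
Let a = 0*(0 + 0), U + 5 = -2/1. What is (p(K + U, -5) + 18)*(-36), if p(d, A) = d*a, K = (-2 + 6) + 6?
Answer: -648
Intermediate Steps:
K = 10 (K = 4 + 6 = 10)
U = -7 (U = -5 - 2/1 = -5 - 2*1 = -5 - 2 = -7)
a = 0 (a = 0*0 = 0)
p(d, A) = 0 (p(d, A) = d*0 = 0)
(p(K + U, -5) + 18)*(-36) = (0 + 18)*(-36) = 18*(-36) = -648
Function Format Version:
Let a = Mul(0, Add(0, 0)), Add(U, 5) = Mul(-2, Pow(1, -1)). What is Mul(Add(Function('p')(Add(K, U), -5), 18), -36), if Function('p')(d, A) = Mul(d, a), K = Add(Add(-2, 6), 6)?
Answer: -648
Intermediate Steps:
K = 10 (K = Add(4, 6) = 10)
U = -7 (U = Add(-5, Mul(-2, Pow(1, -1))) = Add(-5, Mul(-2, 1)) = Add(-5, -2) = -7)
a = 0 (a = Mul(0, 0) = 0)
Function('p')(d, A) = 0 (Function('p')(d, A) = Mul(d, 0) = 0)
Mul(Add(Function('p')(Add(K, U), -5), 18), -36) = Mul(Add(0, 18), -36) = Mul(18, -36) = -648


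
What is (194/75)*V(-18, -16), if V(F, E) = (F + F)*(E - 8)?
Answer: 55872/25 ≈ 2234.9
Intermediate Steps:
V(F, E) = 2*F*(-8 + E) (V(F, E) = (2*F)*(-8 + E) = 2*F*(-8 + E))
(194/75)*V(-18, -16) = (194/75)*(2*(-18)*(-8 - 16)) = (194*(1/75))*(2*(-18)*(-24)) = (194/75)*864 = 55872/25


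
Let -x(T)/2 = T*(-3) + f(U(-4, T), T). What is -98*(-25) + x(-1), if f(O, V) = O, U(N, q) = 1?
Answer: 2442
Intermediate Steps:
x(T) = -2 + 6*T (x(T) = -2*(T*(-3) + 1) = -2*(-3*T + 1) = -2*(1 - 3*T) = -2 + 6*T)
-98*(-25) + x(-1) = -98*(-25) + (-2 + 6*(-1)) = 2450 + (-2 - 6) = 2450 - 8 = 2442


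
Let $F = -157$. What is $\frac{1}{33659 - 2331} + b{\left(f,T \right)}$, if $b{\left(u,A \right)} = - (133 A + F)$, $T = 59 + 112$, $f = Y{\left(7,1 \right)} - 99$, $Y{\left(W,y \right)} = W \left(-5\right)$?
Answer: $- \frac{707574207}{31328} \approx -22586.0$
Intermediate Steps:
$Y{\left(W,y \right)} = - 5 W$
$f = -134$ ($f = \left(-5\right) 7 - 99 = -35 - 99 = -134$)
$T = 171$
$b{\left(u,A \right)} = 157 - 133 A$ ($b{\left(u,A \right)} = - (133 A - 157) = - (-157 + 133 A) = 157 - 133 A$)
$\frac{1}{33659 - 2331} + b{\left(f,T \right)} = \frac{1}{33659 - 2331} + \left(157 - 22743\right) = \frac{1}{31328} + \left(157 - 22743\right) = \frac{1}{31328} - 22586 = - \frac{707574207}{31328}$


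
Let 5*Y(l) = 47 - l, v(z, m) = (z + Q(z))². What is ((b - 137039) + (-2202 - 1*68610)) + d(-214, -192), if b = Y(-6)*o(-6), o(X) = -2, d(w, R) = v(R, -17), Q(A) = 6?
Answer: -866381/5 ≈ -1.7328e+5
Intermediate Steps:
v(z, m) = (6 + z)² (v(z, m) = (z + 6)² = (6 + z)²)
d(w, R) = (6 + R)²
Y(l) = 47/5 - l/5 (Y(l) = (47 - l)/5 = 47/5 - l/5)
b = -106/5 (b = (47/5 - ⅕*(-6))*(-2) = (47/5 + 6/5)*(-2) = (53/5)*(-2) = -106/5 ≈ -21.200)
((b - 137039) + (-2202 - 1*68610)) + d(-214, -192) = ((-106/5 - 137039) + (-2202 - 1*68610)) + (6 - 192)² = (-685301/5 + (-2202 - 68610)) + (-186)² = (-685301/5 - 70812) + 34596 = -1039361/5 + 34596 = -866381/5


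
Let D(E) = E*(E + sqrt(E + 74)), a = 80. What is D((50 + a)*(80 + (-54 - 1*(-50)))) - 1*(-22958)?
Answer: 97637358 + 29640*sqrt(1106) ≈ 9.8623e+7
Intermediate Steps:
D(E) = E*(E + sqrt(74 + E))
D((50 + a)*(80 + (-54 - 1*(-50)))) - 1*(-22958) = ((50 + 80)*(80 + (-54 - 1*(-50))))*((50 + 80)*(80 + (-54 - 1*(-50))) + sqrt(74 + (50 + 80)*(80 + (-54 - 1*(-50))))) - 1*(-22958) = (130*(80 + (-54 + 50)))*(130*(80 + (-54 + 50)) + sqrt(74 + 130*(80 + (-54 + 50)))) + 22958 = (130*(80 - 4))*(130*(80 - 4) + sqrt(74 + 130*(80 - 4))) + 22958 = (130*76)*(130*76 + sqrt(74 + 130*76)) + 22958 = 9880*(9880 + sqrt(74 + 9880)) + 22958 = 9880*(9880 + sqrt(9954)) + 22958 = 9880*(9880 + 3*sqrt(1106)) + 22958 = (97614400 + 29640*sqrt(1106)) + 22958 = 97637358 + 29640*sqrt(1106)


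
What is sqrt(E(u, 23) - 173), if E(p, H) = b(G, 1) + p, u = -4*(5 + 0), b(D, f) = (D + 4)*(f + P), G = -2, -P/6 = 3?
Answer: I*sqrt(227) ≈ 15.067*I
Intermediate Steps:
P = -18 (P = -6*3 = -18)
b(D, f) = (-18 + f)*(4 + D) (b(D, f) = (D + 4)*(f - 18) = (4 + D)*(-18 + f) = (-18 + f)*(4 + D))
u = -20 (u = -4*5 = -20)
E(p, H) = -34 + p (E(p, H) = (-72 - 18*(-2) + 4*1 - 2*1) + p = (-72 + 36 + 4 - 2) + p = -34 + p)
sqrt(E(u, 23) - 173) = sqrt((-34 - 20) - 173) = sqrt(-54 - 173) = sqrt(-227) = I*sqrt(227)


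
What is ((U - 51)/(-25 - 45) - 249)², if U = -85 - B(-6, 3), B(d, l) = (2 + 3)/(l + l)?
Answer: 10765930081/176400 ≈ 61031.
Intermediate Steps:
B(d, l) = 5/(2*l) (B(d, l) = 5/((2*l)) = 5*(1/(2*l)) = 5/(2*l))
U = -515/6 (U = -85 - 5/(2*3) = -85 - 1*⅚ = -85 - ⅚ = -515/6 ≈ -85.833)
((U - 51)/(-25 - 45) - 249)² = ((-515/6 - 51)/(-25 - 45) - 249)² = (-821/6/(-70) - 249)² = (-821/6*(-1/70) - 249)² = (821/420 - 249)² = (-103759/420)² = 10765930081/176400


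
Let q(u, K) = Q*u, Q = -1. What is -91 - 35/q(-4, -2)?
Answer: -399/4 ≈ -99.750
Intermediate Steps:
q(u, K) = -u
-91 - 35/q(-4, -2) = -91 - 35/(-1*(-4)) = -91 - 35/4 = -399/4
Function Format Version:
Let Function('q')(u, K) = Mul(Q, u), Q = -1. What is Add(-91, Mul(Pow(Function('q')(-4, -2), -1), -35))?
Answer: Rational(-399, 4) ≈ -99.750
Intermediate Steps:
Function('q')(u, K) = Mul(-1, u)
Add(-91, Mul(Pow(Function('q')(-4, -2), -1), -35)) = Add(-91, Mul(Pow(Mul(-1, -4), -1), -35)) = Add(-91, Mul(Pow(4, -1), -35)) = Add(-91, Mul(Rational(1, 4), -35)) = Add(-91, Rational(-35, 4)) = Rational(-399, 4)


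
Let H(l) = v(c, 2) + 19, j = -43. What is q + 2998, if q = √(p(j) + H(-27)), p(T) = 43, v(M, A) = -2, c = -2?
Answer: 2998 + 2*√15 ≈ 3005.7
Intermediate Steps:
H(l) = 17 (H(l) = -2 + 19 = 17)
q = 2*√15 (q = √(43 + 17) = √60 = 2*√15 ≈ 7.7460)
q + 2998 = 2*√15 + 2998 = 2998 + 2*√15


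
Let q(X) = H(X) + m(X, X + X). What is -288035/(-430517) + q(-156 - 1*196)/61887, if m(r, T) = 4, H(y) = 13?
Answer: 17832940834/26643405579 ≈ 0.66932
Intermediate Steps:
q(X) = 17 (q(X) = 13 + 4 = 17)
-288035/(-430517) + q(-156 - 1*196)/61887 = -288035/(-430517) + 17/61887 = -288035*(-1/430517) + 17*(1/61887) = 288035/430517 + 17/61887 = 17832940834/26643405579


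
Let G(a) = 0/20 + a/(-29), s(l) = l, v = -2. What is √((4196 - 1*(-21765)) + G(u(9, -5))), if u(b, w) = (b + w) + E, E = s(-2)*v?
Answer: √21832969/29 ≈ 161.12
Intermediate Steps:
E = 4 (E = -2*(-2) = 4)
u(b, w) = 4 + b + w (u(b, w) = (b + w) + 4 = 4 + b + w)
G(a) = -a/29 (G(a) = 0*(1/20) + a*(-1/29) = 0 - a/29 = -a/29)
√((4196 - 1*(-21765)) + G(u(9, -5))) = √((4196 - 1*(-21765)) - (4 + 9 - 5)/29) = √((4196 + 21765) - 1/29*8) = √(25961 - 8/29) = √(752861/29) = √21832969/29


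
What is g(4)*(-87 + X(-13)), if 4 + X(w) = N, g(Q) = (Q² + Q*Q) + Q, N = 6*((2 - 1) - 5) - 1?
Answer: -4176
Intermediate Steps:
N = -25 (N = 6*(1 - 5) - 1 = 6*(-4) - 1 = -24 - 1 = -25)
g(Q) = Q + 2*Q² (g(Q) = (Q² + Q²) + Q = 2*Q² + Q = Q + 2*Q²)
X(w) = -29 (X(w) = -4 - 25 = -29)
g(4)*(-87 + X(-13)) = (4*(1 + 2*4))*(-87 - 29) = (4*(1 + 8))*(-116) = (4*9)*(-116) = 36*(-116) = -4176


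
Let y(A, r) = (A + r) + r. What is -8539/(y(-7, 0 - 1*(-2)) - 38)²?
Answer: -8539/1681 ≈ -5.0797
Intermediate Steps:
y(A, r) = A + 2*r
-8539/(y(-7, 0 - 1*(-2)) - 38)² = -8539/((-7 + 2*(0 - 1*(-2))) - 38)² = -8539/((-7 + 2*(0 + 2)) - 38)² = -8539/((-7 + 2*2) - 38)² = -8539/((-7 + 4) - 38)² = -8539/(-3 - 38)² = -8539/((-41)²) = -8539/1681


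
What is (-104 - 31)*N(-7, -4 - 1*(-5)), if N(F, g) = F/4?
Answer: 945/4 ≈ 236.25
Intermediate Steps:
N(F, g) = F/4 (N(F, g) = F*(¼) = F/4)
(-104 - 31)*N(-7, -4 - 1*(-5)) = (-104 - 31)*((¼)*(-7)) = -135*(-7/4) = 945/4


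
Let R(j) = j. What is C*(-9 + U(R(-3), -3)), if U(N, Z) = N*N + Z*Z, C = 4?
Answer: 36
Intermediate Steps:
U(N, Z) = N² + Z²
C*(-9 + U(R(-3), -3)) = 4*(-9 + ((-3)² + (-3)²)) = 4*(-9 + (9 + 9)) = 4*(-9 + 18) = 4*9 = 36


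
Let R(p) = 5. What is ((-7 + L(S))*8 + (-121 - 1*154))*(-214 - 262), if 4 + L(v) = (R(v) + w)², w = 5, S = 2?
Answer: -208012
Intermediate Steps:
L(v) = 96 (L(v) = -4 + (5 + 5)² = -4 + 10² = -4 + 100 = 96)
((-7 + L(S))*8 + (-121 - 1*154))*(-214 - 262) = ((-7 + 96)*8 + (-121 - 1*154))*(-214 - 262) = (89*8 + (-121 - 154))*(-476) = (712 - 275)*(-476) = 437*(-476) = -208012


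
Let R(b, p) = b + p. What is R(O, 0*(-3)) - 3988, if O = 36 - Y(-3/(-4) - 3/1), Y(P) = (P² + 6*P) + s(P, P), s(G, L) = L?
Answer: -63061/16 ≈ -3941.3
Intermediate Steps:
Y(P) = P² + 7*P (Y(P) = (P² + 6*P) + P = P² + 7*P)
O = 747/16 (O = 36 - (-3/(-4) - 3/1)*(7 + (-3/(-4) - 3/1)) = 36 - (-3*(-¼) - 3*1)*(7 + (-3*(-¼) - 3*1)) = 36 - (¾ - 3)*(7 + (¾ - 3)) = 36 - (-9)*(7 - 9/4)/4 = 36 - (-9)*19/(4*4) = 36 - 1*(-171/16) = 36 + 171/16 = 747/16 ≈ 46.688)
R(O, 0*(-3)) - 3988 = (747/16 + 0*(-3)) - 3988 = (747/16 + 0) - 3988 = 747/16 - 3988 = -63061/16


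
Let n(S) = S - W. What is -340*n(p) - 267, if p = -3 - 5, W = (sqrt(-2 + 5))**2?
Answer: 3473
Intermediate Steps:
W = 3 (W = (sqrt(3))**2 = 3)
p = -8
n(S) = -3 + S (n(S) = S - 1*3 = S - 3 = -3 + S)
-340*n(p) - 267 = -340*(-3 - 8) - 267 = -340*(-11) - 267 = 3740 - 267 = 3473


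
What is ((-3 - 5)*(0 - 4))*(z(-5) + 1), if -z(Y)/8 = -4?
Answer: 1056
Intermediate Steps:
z(Y) = 32 (z(Y) = -8*(-4) = 32)
((-3 - 5)*(0 - 4))*(z(-5) + 1) = ((-3 - 5)*(0 - 4))*(32 + 1) = -8*(-4)*33 = 32*33 = 1056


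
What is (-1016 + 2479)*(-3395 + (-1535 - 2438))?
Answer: -10779384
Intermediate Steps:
(-1016 + 2479)*(-3395 + (-1535 - 2438)) = 1463*(-3395 - 3973) = 1463*(-7368) = -10779384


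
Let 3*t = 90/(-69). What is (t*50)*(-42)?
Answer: 21000/23 ≈ 913.04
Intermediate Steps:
t = -10/23 (t = (90/(-69))/3 = (90*(-1/69))/3 = (⅓)*(-30/23) = -10/23 ≈ -0.43478)
(t*50)*(-42) = -10/23*50*(-42) = -500/23*(-42) = 21000/23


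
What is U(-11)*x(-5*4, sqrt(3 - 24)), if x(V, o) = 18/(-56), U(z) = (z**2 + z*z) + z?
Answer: -297/4 ≈ -74.250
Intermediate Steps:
U(z) = z + 2*z**2 (U(z) = (z**2 + z**2) + z = 2*z**2 + z = z + 2*z**2)
x(V, o) = -9/28 (x(V, o) = 18*(-1/56) = -9/28)
U(-11)*x(-5*4, sqrt(3 - 24)) = -11*(1 + 2*(-11))*(-9/28) = -11*(1 - 22)*(-9/28) = -11*(-21)*(-9/28) = 231*(-9/28) = -297/4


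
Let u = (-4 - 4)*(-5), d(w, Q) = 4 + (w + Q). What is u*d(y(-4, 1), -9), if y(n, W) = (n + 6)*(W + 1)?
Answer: -40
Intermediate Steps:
y(n, W) = (1 + W)*(6 + n) (y(n, W) = (6 + n)*(1 + W) = (1 + W)*(6 + n))
d(w, Q) = 4 + Q + w (d(w, Q) = 4 + (Q + w) = 4 + Q + w)
u = 40 (u = -8*(-5) = 40)
u*d(y(-4, 1), -9) = 40*(4 - 9 + (6 - 4 + 6*1 + 1*(-4))) = 40*(4 - 9 + (6 - 4 + 6 - 4)) = 40*(4 - 9 + 4) = 40*(-1) = -40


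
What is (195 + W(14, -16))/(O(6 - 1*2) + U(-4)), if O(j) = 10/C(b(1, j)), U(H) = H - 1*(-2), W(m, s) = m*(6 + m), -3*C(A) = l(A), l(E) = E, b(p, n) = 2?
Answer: -475/17 ≈ -27.941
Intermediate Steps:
C(A) = -A/3
U(H) = 2 + H (U(H) = H + 2 = 2 + H)
O(j) = -15 (O(j) = 10/((-⅓*2)) = 10/(-⅔) = 10*(-3/2) = -15)
(195 + W(14, -16))/(O(6 - 1*2) + U(-4)) = (195 + 14*(6 + 14))/(-15 + (2 - 4)) = (195 + 14*20)/(-15 - 2) = (195 + 280)/(-17) = 475*(-1/17) = -475/17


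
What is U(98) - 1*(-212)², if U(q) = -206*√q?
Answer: -44944 - 1442*√2 ≈ -46983.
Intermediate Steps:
U(98) - 1*(-212)² = -1442*√2 - 1*(-212)² = -1442*√2 - 1*44944 = -1442*√2 - 44944 = -44944 - 1442*√2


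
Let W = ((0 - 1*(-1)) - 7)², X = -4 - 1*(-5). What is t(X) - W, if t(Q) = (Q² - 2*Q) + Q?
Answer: -36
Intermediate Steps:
X = 1 (X = -4 + 5 = 1)
t(Q) = Q² - Q
W = 36 (W = ((0 + 1) - 7)² = (1 - 7)² = (-6)² = 36)
t(X) - W = 1*(-1 + 1) - 1*36 = 1*0 - 36 = 0 - 36 = -36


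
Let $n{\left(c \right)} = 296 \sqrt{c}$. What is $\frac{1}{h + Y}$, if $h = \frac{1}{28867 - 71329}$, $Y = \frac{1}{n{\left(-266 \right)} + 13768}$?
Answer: $\frac{169848 \left(- 37 \sqrt{266} + 1721 i\right)}{148 \sqrt{266} + 14347 i} \approx 18645.0 + 10281.0 i$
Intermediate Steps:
$Y = \frac{1}{13768 + 296 i \sqrt{266}}$ ($Y = \frac{1}{296 \sqrt{-266} + 13768} = \frac{1}{296 i \sqrt{266} + 13768} = \frac{1}{13768 + 296 i \sqrt{266}} \approx 6.468 \cdot 10^{-5} - 2.2679 \cdot 10^{-5} i$)
$h = - \frac{1}{42462}$ ($h = \frac{1}{-42462} = - \frac{1}{42462} \approx -2.355 \cdot 10^{-5}$)
$\frac{1}{h + Y} = \frac{1}{- \frac{1}{42462} + \left(\frac{1721}{26607960} - \frac{37 i \sqrt{266}}{26607960}\right)} = \frac{1}{\frac{2581619}{62768177640} - \frac{37 i \sqrt{266}}{26607960}}$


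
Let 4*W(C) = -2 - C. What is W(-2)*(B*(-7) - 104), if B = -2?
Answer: 0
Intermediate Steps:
W(C) = -½ - C/4 (W(C) = (-2 - C)/4 = -½ - C/4)
W(-2)*(B*(-7) - 104) = (-½ - ¼*(-2))*(-2*(-7) - 104) = (-½ + ½)*(14 - 104) = 0*(-90) = 0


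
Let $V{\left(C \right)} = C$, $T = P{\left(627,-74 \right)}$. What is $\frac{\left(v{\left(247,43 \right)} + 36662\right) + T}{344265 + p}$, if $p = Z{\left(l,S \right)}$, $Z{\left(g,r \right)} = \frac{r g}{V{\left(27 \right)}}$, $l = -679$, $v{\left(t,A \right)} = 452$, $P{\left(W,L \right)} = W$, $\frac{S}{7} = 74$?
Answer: $\frac{1019007}{8943433} \approx 0.11394$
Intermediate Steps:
$S = 518$ ($S = 7 \cdot 74 = 518$)
$T = 627$
$Z{\left(g,r \right)} = \frac{g r}{27}$ ($Z{\left(g,r \right)} = \frac{r g}{27} = g r \frac{1}{27} = \frac{g r}{27}$)
$p = - \frac{351722}{27}$ ($p = \frac{1}{27} \left(-679\right) 518 = - \frac{351722}{27} \approx -13027.0$)
$\frac{\left(v{\left(247,43 \right)} + 36662\right) + T}{344265 + p} = \frac{\left(452 + 36662\right) + 627}{344265 - \frac{351722}{27}} = \frac{37114 + 627}{\frac{8943433}{27}} = 37741 \cdot \frac{27}{8943433} = \frac{1019007}{8943433}$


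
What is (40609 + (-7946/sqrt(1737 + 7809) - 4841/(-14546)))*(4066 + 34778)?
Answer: 11472640560810/7273 - 51442404*sqrt(9546)/1591 ≈ 1.5743e+9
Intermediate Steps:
(40609 + (-7946/sqrt(1737 + 7809) - 4841/(-14546)))*(4066 + 34778) = (40609 + (-7946*sqrt(9546)/9546 - 4841*(-1/14546)))*38844 = (40609 + (-3973*sqrt(9546)/4773 + 4841/14546))*38844 = (40609 + (4841/14546 - 3973*sqrt(9546)/4773))*38844 = (590703355/14546 - 3973*sqrt(9546)/4773)*38844 = 11472640560810/7273 - 51442404*sqrt(9546)/1591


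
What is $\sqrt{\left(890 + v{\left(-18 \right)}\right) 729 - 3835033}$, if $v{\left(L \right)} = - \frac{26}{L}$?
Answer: $i \sqrt{3185170} \approx 1784.7 i$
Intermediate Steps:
$\sqrt{\left(890 + v{\left(-18 \right)}\right) 729 - 3835033} = \sqrt{\left(890 - \frac{26}{-18}\right) 729 - 3835033} = \sqrt{\left(890 - - \frac{13}{9}\right) 729 - 3835033} = \sqrt{\left(890 + \frac{13}{9}\right) 729 - 3835033} = \sqrt{\frac{8023}{9} \cdot 729 - 3835033} = \sqrt{649863 - 3835033} = \sqrt{-3185170} = i \sqrt{3185170}$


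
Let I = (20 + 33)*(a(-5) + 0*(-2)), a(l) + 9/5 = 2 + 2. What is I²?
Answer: 339889/25 ≈ 13596.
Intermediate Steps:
a(l) = 11/5 (a(l) = -9/5 + (2 + 2) = -9/5 + 4 = 11/5)
I = 583/5 (I = (20 + 33)*(11/5 + 0*(-2)) = 53*(11/5 + 0) = 53*(11/5) = 583/5 ≈ 116.60)
I² = (583/5)² = 339889/25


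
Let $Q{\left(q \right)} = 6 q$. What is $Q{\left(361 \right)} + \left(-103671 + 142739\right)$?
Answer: $41234$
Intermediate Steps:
$Q{\left(361 \right)} + \left(-103671 + 142739\right) = 6 \cdot 361 + \left(-103671 + 142739\right) = 2166 + 39068 = 41234$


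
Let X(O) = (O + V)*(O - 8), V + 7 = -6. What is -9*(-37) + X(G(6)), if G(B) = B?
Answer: 347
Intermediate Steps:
V = -13 (V = -7 - 6 = -13)
X(O) = (-13 + O)*(-8 + O) (X(O) = (O - 13)*(O - 8) = (-13 + O)*(-8 + O))
-9*(-37) + X(G(6)) = -9*(-37) + (104 + 6² - 21*6) = 333 + (104 + 36 - 126) = 333 + 14 = 347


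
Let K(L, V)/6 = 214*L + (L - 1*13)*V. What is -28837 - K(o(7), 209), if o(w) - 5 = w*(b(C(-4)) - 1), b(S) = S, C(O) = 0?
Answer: -7459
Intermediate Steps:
o(w) = 5 - w (o(w) = 5 + w*(0 - 1) = 5 + w*(-1) = 5 - w)
K(L, V) = 1284*L + 6*V*(-13 + L) (K(L, V) = 6*(214*L + (L - 1*13)*V) = 6*(214*L + (L - 13)*V) = 6*(214*L + (-13 + L)*V) = 6*(214*L + V*(-13 + L)) = 1284*L + 6*V*(-13 + L))
-28837 - K(o(7), 209) = -28837 - (-78*209 + 1284*(5 - 1*7) + 6*(5 - 1*7)*209) = -28837 - (-16302 + 1284*(5 - 7) + 6*(5 - 7)*209) = -28837 - (-16302 + 1284*(-2) + 6*(-2)*209) = -28837 - (-16302 - 2568 - 2508) = -28837 - 1*(-21378) = -28837 + 21378 = -7459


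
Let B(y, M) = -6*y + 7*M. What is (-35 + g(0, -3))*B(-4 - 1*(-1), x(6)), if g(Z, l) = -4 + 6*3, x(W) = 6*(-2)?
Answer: 1386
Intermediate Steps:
x(W) = -12
g(Z, l) = 14 (g(Z, l) = -4 + 18 = 14)
(-35 + g(0, -3))*B(-4 - 1*(-1), x(6)) = (-35 + 14)*(-6*(-4 - 1*(-1)) + 7*(-12)) = -21*(-6*(-4 + 1) - 84) = -21*(-6*(-3) - 84) = -21*(18 - 84) = -21*(-66) = 1386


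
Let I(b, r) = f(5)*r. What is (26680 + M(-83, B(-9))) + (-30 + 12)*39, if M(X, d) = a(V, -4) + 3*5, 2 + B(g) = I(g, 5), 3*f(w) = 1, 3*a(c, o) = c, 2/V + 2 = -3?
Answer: 389893/15 ≈ 25993.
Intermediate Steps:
V = -⅖ (V = 2/(-2 - 3) = 2/(-5) = 2*(-⅕) = -⅖ ≈ -0.40000)
a(c, o) = c/3
f(w) = ⅓ (f(w) = (⅓)*1 = ⅓)
I(b, r) = r/3
B(g) = -⅓ (B(g) = -2 + (⅓)*5 = -2 + 5/3 = -⅓)
M(X, d) = 223/15 (M(X, d) = (⅓)*(-⅖) + 3*5 = -2/15 + 15 = 223/15)
(26680 + M(-83, B(-9))) + (-30 + 12)*39 = (26680 + 223/15) + (-30 + 12)*39 = 400423/15 - 18*39 = 400423/15 - 702 = 389893/15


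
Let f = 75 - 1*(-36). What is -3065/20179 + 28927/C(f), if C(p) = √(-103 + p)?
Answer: -3065/20179 + 28927*√2/4 ≈ 10227.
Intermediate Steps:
f = 111 (f = 75 + 36 = 111)
-3065/20179 + 28927/C(f) = -3065/20179 + 28927/(√(-103 + 111)) = -3065*1/20179 + 28927/(√8) = -3065/20179 + 28927/((2*√2)) = -3065/20179 + 28927*(√2/4) = -3065/20179 + 28927*√2/4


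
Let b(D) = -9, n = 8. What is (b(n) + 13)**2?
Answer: 16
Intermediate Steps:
(b(n) + 13)**2 = (-9 + 13)**2 = 4**2 = 16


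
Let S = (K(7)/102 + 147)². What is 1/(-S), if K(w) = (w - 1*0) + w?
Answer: -2601/56310016 ≈ -4.6191e-5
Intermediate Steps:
K(w) = 2*w (K(w) = (w + 0) + w = w + w = 2*w)
S = 56310016/2601 (S = ((2*7)/102 + 147)² = (14*(1/102) + 147)² = (7/51 + 147)² = (7504/51)² = 56310016/2601 ≈ 21649.)
1/(-S) = 1/(-1*56310016/2601) = 1/(-56310016/2601) = -2601/56310016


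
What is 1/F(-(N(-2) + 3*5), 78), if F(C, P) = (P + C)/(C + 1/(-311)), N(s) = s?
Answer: -4044/20215 ≈ -0.20005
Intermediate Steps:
F(C, P) = (C + P)/(-1/311 + C) (F(C, P) = (C + P)/(C - 1/311) = (C + P)/(-1/311 + C))
1/F(-(N(-2) + 3*5), 78) = 1/(311*(-(-2 + 3*5) + 78)/(-1 + 311*(-(-2 + 3*5)))) = 1/(311*(-(-2 + 15) + 78)/(-1 + 311*(-(-2 + 15)))) = 1/(311*(-1*13 + 78)/(-1 + 311*(-1*13))) = 1/(311*(-13 + 78)/(-1 + 311*(-13))) = 1/(311*65/(-1 - 4043)) = 1/(311*65/(-4044)) = 1/(311*(-1/4044)*65) = 1/(-20215/4044) = -4044/20215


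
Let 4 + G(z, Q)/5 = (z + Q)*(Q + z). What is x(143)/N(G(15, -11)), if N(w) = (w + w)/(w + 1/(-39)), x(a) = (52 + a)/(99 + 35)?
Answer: 2339/3216 ≈ 0.72730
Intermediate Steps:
G(z, Q) = -20 + 5*(Q + z)² (G(z, Q) = -20 + 5*((z + Q)*(Q + z)) = -20 + 5*((Q + z)*(Q + z)) = -20 + 5*(Q + z)²)
x(a) = 26/67 + a/134 (x(a) = (52 + a)/134 = (52 + a)*(1/134) = 26/67 + a/134)
N(w) = 2*w/(-1/39 + w) (N(w) = (2*w)/(w - 1/39) = (2*w)/(-1/39 + w) = 2*w/(-1/39 + w))
x(143)/N(G(15, -11)) = (26/67 + (1/134)*143)/((78*(-20 + 5*(-11 + 15)²)/(-1 + 39*(-20 + 5*(-11 + 15)²)))) = (26/67 + 143/134)/((78*(-20 + 5*4²)/(-1 + 39*(-20 + 5*4²)))) = 195/(134*((78*(-20 + 5*16)/(-1 + 39*(-20 + 5*16))))) = 195/(134*((78*(-20 + 80)/(-1 + 39*(-20 + 80))))) = 195/(134*((78*60/(-1 + 39*60)))) = 195/(134*((78*60/(-1 + 2340)))) = 195/(134*((78*60/2339))) = 195/(134*((78*60*(1/2339)))) = 195/(134*(4680/2339)) = (195/134)*(2339/4680) = 2339/3216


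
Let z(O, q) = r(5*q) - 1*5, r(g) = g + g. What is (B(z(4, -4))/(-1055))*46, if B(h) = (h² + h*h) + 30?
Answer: -37536/211 ≈ -177.90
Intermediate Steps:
r(g) = 2*g
z(O, q) = -5 + 10*q (z(O, q) = 2*(5*q) - 1*5 = 10*q - 5 = -5 + 10*q)
B(h) = 30 + 2*h² (B(h) = (h² + h²) + 30 = 2*h² + 30 = 30 + 2*h²)
(B(z(4, -4))/(-1055))*46 = ((30 + 2*(-5 + 10*(-4))²)/(-1055))*46 = ((30 + 2*(-5 - 40)²)*(-1/1055))*46 = ((30 + 2*(-45)²)*(-1/1055))*46 = ((30 + 2*2025)*(-1/1055))*46 = ((30 + 4050)*(-1/1055))*46 = (4080*(-1/1055))*46 = -816/211*46 = -37536/211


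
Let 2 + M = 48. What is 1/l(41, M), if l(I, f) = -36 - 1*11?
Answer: -1/47 ≈ -0.021277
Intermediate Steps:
M = 46 (M = -2 + 48 = 46)
l(I, f) = -47 (l(I, f) = -36 - 11 = -47)
1/l(41, M) = 1/(-47) = -1/47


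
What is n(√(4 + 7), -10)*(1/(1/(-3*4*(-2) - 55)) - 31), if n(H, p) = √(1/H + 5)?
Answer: -62*√(605 + 11*√11)/11 ≈ -142.76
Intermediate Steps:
n(H, p) = √(5 + 1/H)
n(√(4 + 7), -10)*(1/(1/(-3*4*(-2) - 55)) - 31) = √(5 + 1/(√(4 + 7)))*(1/(1/(-3*4*(-2) - 55)) - 31) = √(5 + 1/(√11))*(1/(1/(-12*(-2) - 55)) - 31) = √(5 + √11/11)*(1/(1/(24 - 55)) - 31) = √(5 + √11/11)*(1/(1/(-31)) - 31) = √(5 + √11/11)*(1/(-1/31) - 31) = √(5 + √11/11)*(-31 - 31) = √(5 + √11/11)*(-62) = -62*√(5 + √11/11)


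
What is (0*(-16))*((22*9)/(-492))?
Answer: 0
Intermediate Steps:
(0*(-16))*((22*9)/(-492)) = 0*(198*(-1/492)) = 0*(-33/82) = 0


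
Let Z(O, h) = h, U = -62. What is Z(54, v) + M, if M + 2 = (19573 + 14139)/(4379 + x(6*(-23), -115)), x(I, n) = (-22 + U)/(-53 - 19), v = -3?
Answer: 70867/26281 ≈ 2.6965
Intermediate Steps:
x(I, n) = 7/6 (x(I, n) = (-22 - 62)/(-53 - 19) = -84/(-72) = -84*(-1/72) = 7/6)
M = 149710/26281 (M = -2 + (19573 + 14139)/(4379 + 7/6) = -2 + 33712/(26281/6) = -2 + 33712*(6/26281) = -2 + 202272/26281 = 149710/26281 ≈ 5.6965)
Z(54, v) + M = -3 + 149710/26281 = 70867/26281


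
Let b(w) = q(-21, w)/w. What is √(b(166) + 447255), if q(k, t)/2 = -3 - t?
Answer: 2*√770281417/83 ≈ 668.77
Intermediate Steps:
q(k, t) = -6 - 2*t (q(k, t) = 2*(-3 - t) = -6 - 2*t)
b(w) = (-6 - 2*w)/w
√(b(166) + 447255) = √((-2 - 6/166) + 447255) = √((-2 - 6*1/166) + 447255) = √((-2 - 3/83) + 447255) = √(-169/83 + 447255) = √(37121996/83) = 2*√770281417/83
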